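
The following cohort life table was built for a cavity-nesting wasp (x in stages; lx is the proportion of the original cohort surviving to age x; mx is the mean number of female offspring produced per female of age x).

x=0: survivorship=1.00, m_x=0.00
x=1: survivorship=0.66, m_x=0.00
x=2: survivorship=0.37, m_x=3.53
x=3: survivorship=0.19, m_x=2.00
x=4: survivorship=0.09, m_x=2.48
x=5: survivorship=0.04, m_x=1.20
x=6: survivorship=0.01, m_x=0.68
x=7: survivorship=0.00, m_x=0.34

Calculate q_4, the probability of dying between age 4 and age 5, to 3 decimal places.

0.556

q_4 = (l_4 − l_5) / l_4 = (0.09 − 0.04) / 0.09
     = 0.05 / 0.09 = 0.555556… → 0.556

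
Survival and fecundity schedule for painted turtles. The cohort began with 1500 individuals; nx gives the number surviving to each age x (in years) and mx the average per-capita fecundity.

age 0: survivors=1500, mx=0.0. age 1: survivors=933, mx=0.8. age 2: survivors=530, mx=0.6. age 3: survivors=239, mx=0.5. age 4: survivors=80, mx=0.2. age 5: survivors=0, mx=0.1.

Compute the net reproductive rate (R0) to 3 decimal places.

lx = nx/n0 = nx/1500: 1, 0.622, 0.35333…, 0.15933…, 0.05333…, 0
lx·mx by age: 0, 0.4976, 0.212…, 0.079667…, 0.010667…, 0
R0 = Σ lx·mx = 0.799933… → 0.800

0.800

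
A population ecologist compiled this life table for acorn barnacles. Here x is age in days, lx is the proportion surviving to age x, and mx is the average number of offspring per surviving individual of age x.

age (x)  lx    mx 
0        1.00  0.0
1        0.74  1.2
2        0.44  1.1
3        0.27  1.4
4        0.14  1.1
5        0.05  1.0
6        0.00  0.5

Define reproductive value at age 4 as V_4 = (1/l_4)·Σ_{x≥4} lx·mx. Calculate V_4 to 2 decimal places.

lx·mx for x ≥ 4: 0.154, 0.05, 0 → sum = 0.204
V_4 = 0.204 / l_4 = 0.204 / 0.14 = 1.457143… → 1.46

1.46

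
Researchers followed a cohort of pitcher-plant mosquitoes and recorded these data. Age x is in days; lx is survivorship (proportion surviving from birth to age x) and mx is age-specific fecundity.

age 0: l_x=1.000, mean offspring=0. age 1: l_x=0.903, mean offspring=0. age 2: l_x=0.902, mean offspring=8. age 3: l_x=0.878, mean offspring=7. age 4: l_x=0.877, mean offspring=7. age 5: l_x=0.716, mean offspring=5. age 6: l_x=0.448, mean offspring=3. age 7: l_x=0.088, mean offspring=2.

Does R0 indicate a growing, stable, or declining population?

R0 = Σ lx·mx = 0 + 0 + 7.216 + 6.146 + 6.139 + 3.58 + 1.344 + 0.176 = 24.601
R0 > 1, so the population is growing.

growing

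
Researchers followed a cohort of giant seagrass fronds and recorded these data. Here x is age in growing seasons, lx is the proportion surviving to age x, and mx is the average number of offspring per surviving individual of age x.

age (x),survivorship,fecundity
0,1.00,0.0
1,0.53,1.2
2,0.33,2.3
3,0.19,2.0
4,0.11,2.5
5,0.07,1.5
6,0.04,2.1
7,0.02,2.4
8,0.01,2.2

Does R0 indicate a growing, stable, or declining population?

growing

R0 = Σ lx·mx = 0 + 0.636 + 0.759 + 0.38 + 0.275 + 0.105 + 0.084 + 0.048 + 0.022 = 2.309
R0 > 1, so the population is growing.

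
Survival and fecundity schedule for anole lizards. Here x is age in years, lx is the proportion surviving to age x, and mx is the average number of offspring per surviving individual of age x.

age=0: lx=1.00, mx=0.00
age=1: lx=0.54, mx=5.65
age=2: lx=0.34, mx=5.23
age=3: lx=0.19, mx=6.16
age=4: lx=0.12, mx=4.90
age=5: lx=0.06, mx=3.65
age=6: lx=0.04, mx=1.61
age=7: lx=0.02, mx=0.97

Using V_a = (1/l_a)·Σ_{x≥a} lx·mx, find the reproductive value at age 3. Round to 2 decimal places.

lx·mx for x ≥ 3: 1.1704, 0.588, 0.219, 0.0644, 0.0194 → sum = 2.0612
V_3 = 2.0612 / l_3 = 2.0612 / 0.19 = 10.848421… → 10.85

10.85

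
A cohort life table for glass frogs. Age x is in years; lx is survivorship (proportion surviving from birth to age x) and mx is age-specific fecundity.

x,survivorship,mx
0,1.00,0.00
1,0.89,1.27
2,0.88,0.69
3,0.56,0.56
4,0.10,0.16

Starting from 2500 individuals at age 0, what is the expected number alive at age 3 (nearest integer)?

Expected survivors = N0 · l_3 = 2500 × 0.56 = 1400 → 1400

1400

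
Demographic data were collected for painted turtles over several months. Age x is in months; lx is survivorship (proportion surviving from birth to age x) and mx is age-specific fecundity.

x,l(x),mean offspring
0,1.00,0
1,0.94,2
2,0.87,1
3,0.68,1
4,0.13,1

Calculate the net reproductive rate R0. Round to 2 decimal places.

3.56

lx·mx by age: 0, 1.88, 0.87, 0.68, 0.13
R0 = Σ lx·mx = 3.56 → 3.56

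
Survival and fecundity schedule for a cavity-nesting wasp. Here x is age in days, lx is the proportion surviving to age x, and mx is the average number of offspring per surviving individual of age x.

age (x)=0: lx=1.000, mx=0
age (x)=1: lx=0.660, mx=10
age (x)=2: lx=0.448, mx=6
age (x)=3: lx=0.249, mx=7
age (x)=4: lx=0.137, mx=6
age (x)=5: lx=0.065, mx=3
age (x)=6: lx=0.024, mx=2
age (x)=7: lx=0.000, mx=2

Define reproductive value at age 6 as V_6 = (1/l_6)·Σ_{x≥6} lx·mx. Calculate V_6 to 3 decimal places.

2.000

lx·mx for x ≥ 6: 0.048, 0 → sum = 0.048
V_6 = 0.048 / l_6 = 0.048 / 0.024 = 2 → 2.000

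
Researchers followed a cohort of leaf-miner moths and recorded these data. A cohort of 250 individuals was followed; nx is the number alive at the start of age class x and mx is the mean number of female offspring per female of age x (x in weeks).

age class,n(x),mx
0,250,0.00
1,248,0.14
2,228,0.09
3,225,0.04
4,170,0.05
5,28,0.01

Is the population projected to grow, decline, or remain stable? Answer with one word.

declining

lx = nx/n0 = nx/250: 1, 0.992, 0.912, 0.9, 0.68, 0.112
R0 = Σ lx·mx = 0 + 0.13888 + 0.08208 + 0.036 + 0.034 + 0.00112 = 0.29208
R0 < 1, so the population is declining.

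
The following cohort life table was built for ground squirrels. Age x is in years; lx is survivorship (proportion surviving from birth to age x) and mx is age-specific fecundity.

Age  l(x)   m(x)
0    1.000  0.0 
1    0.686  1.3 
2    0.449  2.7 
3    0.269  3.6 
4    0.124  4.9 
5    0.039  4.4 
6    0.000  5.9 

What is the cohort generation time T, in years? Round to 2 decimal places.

2.47

lx·mx: 0, 0.8918, 1.2123, 0.9684, 0.6076, 0.1716, 0 → R0 = 3.8517
x·lx·mx: 0, 0.8918, 2.4246, 2.9052, 2.4304, 0.858, 0 → Σ = 9.51
T = 9.51 / 3.8517 = 2.46904… → 2.47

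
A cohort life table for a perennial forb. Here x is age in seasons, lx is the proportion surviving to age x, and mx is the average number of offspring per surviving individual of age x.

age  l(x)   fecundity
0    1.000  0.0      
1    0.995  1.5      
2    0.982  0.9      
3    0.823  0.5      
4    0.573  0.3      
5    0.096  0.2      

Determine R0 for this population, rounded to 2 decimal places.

lx·mx by age: 0, 1.4925, 0.8838, 0.4115, 0.1719, 0.0192
R0 = Σ lx·mx = 2.9789 → 2.98

2.98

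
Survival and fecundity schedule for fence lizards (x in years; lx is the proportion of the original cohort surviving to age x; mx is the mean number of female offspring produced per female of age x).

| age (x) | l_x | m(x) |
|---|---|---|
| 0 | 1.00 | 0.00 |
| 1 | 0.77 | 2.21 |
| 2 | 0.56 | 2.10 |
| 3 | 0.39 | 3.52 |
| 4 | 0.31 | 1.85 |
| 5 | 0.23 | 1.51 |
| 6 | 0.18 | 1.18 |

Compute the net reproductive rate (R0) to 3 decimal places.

5.384

lx·mx by age: 0, 1.7017, 1.176, 1.3728, 0.5735, 0.3473, 0.2124
R0 = Σ lx·mx = 5.3837 → 5.384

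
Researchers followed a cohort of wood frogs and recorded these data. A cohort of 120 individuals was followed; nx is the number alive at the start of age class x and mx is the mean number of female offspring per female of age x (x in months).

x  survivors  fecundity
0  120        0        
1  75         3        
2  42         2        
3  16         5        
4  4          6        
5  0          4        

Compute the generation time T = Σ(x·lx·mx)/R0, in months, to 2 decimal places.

lx = nx/n0 = nx/120: 1, 0.625, 0.35, 0.13333…, 0.03333…, 0
lx·mx: 0, 1.875, 0.7, 0.666667…, 0.2…, 0 → R0 = 3.441667…
x·lx·mx: 0, 1.875, 1.4, 2…, 0.8…, 0 → Σ = 6.075…
T = 6.075… / 3.441667… = 1.765133… → 1.77

1.77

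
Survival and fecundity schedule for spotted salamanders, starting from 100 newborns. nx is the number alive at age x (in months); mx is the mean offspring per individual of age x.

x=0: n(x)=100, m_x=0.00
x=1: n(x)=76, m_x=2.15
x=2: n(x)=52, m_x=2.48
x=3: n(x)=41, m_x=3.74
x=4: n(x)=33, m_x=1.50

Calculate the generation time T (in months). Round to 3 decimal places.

lx = nx/n0 = nx/100: 1, 0.76, 0.52, 0.41, 0.33
lx·mx: 0, 1.634, 1.2896, 1.5334, 0.495 → R0 = 4.952
x·lx·mx: 0, 1.634, 2.5792, 4.6002, 1.98 → Σ = 10.7934
T = 10.7934 / 4.952 = 2.179604… → 2.180

2.180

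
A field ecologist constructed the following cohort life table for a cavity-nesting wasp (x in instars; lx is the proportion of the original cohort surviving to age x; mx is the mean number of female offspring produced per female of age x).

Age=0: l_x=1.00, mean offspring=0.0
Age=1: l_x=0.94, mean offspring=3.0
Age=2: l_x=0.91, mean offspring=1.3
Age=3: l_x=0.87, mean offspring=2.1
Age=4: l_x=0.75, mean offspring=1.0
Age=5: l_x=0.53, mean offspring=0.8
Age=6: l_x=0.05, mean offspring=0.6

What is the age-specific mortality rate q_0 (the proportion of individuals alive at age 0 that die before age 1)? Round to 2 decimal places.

q_0 = (l_0 − l_1) / l_0 = (1 − 0.94) / 1
     = 0.06 / 1 = 0.06 → 0.06

0.06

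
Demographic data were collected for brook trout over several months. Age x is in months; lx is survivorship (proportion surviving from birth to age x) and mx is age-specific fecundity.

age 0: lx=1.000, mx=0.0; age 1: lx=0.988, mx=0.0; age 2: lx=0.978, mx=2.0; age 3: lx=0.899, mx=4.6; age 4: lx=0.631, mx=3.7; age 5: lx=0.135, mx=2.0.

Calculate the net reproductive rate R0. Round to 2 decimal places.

lx·mx by age: 0, 0, 1.956, 4.1354, 2.3347, 0.27
R0 = Σ lx·mx = 8.6961 → 8.70

8.70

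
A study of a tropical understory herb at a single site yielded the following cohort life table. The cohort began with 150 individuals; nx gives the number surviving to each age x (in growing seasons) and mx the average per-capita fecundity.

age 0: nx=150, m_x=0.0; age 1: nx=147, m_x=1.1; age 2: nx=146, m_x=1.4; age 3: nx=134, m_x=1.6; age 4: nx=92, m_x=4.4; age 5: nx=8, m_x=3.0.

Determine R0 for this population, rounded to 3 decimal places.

lx = nx/n0 = nx/150: 1, 0.98, 0.97333…, 0.89333…, 0.61333…, 0.05333…
lx·mx by age: 0, 1.078, 1.362667…, 1.429333…, 2.698667…, 0.16…
R0 = Σ lx·mx = 6.728667… → 6.729

6.729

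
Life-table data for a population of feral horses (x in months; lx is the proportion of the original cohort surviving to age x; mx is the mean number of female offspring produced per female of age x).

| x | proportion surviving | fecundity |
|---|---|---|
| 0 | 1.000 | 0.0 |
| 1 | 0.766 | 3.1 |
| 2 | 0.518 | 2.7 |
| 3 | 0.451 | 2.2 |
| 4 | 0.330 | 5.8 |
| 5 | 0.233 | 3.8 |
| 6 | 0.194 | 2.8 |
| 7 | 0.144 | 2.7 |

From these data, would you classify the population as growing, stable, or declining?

R0 = Σ lx·mx = 0 + 2.3746 + 1.3986 + 0.9922 + 1.914 + 0.8854 + 0.5432 + 0.3888 = 8.4968
R0 > 1, so the population is growing.

growing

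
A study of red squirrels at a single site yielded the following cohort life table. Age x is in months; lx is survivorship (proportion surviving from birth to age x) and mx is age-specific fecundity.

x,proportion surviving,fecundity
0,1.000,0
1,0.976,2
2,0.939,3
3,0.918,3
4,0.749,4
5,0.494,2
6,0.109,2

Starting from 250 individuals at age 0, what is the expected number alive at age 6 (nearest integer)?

27

Expected survivors = N0 · l_6 = 250 × 0.109 = 27.25 → 27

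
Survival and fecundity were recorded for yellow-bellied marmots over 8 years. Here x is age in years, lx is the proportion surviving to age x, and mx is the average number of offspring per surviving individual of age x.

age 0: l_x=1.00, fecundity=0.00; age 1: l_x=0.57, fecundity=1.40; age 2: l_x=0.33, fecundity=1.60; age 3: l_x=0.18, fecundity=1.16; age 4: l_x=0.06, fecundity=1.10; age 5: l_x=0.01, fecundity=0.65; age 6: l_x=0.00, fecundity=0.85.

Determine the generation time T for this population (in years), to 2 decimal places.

1.73

lx·mx: 0, 0.798, 0.528, 0.2088, 0.066, 0.0065, 0 → R0 = 1.6073
x·lx·mx: 0, 0.798, 1.056, 0.6264, 0.264, 0.0325, 0 → Σ = 2.7769
T = 2.7769 / 1.6073 = 1.72768… → 1.73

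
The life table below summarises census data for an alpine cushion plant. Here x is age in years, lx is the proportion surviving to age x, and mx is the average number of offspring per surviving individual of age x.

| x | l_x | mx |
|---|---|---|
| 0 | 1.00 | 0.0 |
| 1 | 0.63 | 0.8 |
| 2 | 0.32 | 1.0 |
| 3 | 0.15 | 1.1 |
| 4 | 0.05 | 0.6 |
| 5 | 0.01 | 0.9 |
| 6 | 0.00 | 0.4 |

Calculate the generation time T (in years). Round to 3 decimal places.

lx·mx: 0, 0.504, 0.32, 0.165, 0.03, 0.009, 0 → R0 = 1.028
x·lx·mx: 0, 0.504, 0.64, 0.495, 0.12, 0.045, 0 → Σ = 1.804
T = 1.804 / 1.028 = 1.754864… → 1.755

1.755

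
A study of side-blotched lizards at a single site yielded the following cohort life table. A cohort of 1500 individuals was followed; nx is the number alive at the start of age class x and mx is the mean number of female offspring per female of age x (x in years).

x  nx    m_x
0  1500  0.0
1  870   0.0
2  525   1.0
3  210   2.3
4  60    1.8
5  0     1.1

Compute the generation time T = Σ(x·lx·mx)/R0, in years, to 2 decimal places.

2.63

lx = nx/n0 = nx/1500: 1, 0.58, 0.35, 0.14, 0.04, 0
lx·mx: 0, 0, 0.35, 0.322, 0.072, 0 → R0 = 0.744
x·lx·mx: 0, 0, 0.7, 0.966, 0.288, 0 → Σ = 1.954
T = 1.954 / 0.744 = 2.626344… → 2.63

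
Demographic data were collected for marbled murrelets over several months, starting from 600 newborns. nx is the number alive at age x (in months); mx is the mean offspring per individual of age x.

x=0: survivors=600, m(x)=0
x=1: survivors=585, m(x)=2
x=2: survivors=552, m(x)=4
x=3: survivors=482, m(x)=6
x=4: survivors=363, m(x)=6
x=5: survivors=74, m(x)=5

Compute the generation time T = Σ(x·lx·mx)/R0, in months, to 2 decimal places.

2.82

lx = nx/n0 = nx/600: 1, 0.975, 0.92, 0.80333…, 0.605, 0.12333…
lx·mx: 0, 1.95, 3.68, 4.82…, 3.63, 0.616667… → R0 = 14.696667…
x·lx·mx: 0, 1.95, 7.36, 14.46…, 14.52, 3.083333… → Σ = 41.373333…
T = 41.373333… / 14.696667… = 2.815151… → 2.82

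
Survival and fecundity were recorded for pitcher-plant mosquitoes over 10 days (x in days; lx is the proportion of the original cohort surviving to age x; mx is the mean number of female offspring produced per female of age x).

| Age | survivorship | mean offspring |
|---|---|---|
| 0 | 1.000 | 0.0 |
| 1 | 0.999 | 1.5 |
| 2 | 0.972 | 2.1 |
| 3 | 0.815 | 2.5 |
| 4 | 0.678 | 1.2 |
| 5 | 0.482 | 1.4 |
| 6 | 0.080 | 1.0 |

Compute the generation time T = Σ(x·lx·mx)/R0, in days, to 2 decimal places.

lx·mx: 0, 1.4985, 2.0412, 2.0375, 0.8136, 0.6748, 0.08 → R0 = 7.1456
x·lx·mx: 0, 1.4985, 4.0824, 6.1125, 3.2544, 3.374, 0.48 → Σ = 18.8018
T = 18.8018 / 7.1456 = 2.631242… → 2.63

2.63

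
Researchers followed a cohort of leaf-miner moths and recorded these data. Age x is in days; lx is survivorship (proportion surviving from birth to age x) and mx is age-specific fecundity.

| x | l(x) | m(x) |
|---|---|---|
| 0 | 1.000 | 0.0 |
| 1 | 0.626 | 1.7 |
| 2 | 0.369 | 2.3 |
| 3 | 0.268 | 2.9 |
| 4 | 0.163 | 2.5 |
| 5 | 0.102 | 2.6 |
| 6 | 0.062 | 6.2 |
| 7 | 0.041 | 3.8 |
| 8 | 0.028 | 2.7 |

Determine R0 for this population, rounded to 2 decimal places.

lx·mx by age: 0, 1.0642, 0.8487, 0.7772, 0.4075, 0.2652, 0.3844, 0.1558, 0.0756
R0 = Σ lx·mx = 3.9786 → 3.98

3.98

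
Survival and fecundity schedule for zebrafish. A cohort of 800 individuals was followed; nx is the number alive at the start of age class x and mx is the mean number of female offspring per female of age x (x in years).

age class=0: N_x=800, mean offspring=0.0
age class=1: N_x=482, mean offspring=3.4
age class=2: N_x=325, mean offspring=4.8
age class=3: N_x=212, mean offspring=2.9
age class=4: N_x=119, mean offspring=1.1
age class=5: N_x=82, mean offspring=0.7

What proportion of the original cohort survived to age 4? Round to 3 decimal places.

l_4 = n_4/n_0 = 119/800 = 0.14875 → 0.149

0.149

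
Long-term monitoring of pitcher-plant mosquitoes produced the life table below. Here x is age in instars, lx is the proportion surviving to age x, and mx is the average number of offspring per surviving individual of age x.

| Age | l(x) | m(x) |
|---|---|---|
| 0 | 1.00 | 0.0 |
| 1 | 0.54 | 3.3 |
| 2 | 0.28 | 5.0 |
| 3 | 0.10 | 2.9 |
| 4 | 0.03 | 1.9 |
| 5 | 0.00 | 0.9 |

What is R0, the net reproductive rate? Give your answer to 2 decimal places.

3.53

lx·mx by age: 0, 1.782, 1.4, 0.29, 0.057, 0
R0 = Σ lx·mx = 3.529 → 3.53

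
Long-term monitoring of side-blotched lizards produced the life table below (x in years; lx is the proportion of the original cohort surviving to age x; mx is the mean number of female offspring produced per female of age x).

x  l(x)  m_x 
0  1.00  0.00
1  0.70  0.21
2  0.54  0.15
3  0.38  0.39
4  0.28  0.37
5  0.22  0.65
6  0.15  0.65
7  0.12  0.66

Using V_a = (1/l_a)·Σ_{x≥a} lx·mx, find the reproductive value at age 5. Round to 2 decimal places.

lx·mx for x ≥ 5: 0.143, 0.0975, 0.0792 → sum = 0.3197
V_5 = 0.3197 / l_5 = 0.3197 / 0.22 = 1.453182… → 1.45

1.45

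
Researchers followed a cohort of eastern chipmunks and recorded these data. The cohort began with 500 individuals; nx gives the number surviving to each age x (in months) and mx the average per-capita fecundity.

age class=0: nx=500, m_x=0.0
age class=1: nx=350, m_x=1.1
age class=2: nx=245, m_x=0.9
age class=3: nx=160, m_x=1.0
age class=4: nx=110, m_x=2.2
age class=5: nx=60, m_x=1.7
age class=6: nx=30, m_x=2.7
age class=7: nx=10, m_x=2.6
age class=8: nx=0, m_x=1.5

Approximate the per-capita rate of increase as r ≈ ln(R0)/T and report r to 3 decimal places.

0.313

lx = nx/n0 = nx/500: 1, 0.7, 0.49, 0.32, 0.22, 0.12, 0.06, 0.02, 0
R0 = Σ lx·mx = 0 + 0.77 + 0.441 + 0.32 + 0.484 + 0.204 + 0.162 + 0.052 + 0 = 2.433
Σ x·lx·mx = 6.904; T = 6.904/2.433 = 2.83765…
r ≈ ln(R0)/T = ln(2.433)/2.83765… = 0.31333… → 0.313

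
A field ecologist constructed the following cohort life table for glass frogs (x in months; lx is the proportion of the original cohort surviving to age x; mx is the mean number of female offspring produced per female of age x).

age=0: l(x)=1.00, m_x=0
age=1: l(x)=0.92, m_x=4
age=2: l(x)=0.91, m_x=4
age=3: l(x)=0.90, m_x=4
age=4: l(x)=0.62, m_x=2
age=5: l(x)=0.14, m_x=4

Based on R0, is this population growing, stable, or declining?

growing

R0 = Σ lx·mx = 0 + 3.68 + 3.64 + 3.6 + 1.24 + 0.56 = 12.72
R0 > 1, so the population is growing.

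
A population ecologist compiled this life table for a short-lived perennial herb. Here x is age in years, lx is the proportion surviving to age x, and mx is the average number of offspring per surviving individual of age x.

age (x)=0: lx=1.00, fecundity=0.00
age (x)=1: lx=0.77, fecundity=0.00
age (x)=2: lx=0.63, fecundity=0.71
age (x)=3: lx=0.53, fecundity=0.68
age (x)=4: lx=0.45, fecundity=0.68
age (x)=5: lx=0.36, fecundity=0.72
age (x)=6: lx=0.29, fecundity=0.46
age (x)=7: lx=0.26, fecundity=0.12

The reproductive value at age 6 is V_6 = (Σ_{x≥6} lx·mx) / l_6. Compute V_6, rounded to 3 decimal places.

0.568

lx·mx for x ≥ 6: 0.1334, 0.0312 → sum = 0.1646
V_6 = 0.1646 / l_6 = 0.1646 / 0.29 = 0.567586… → 0.568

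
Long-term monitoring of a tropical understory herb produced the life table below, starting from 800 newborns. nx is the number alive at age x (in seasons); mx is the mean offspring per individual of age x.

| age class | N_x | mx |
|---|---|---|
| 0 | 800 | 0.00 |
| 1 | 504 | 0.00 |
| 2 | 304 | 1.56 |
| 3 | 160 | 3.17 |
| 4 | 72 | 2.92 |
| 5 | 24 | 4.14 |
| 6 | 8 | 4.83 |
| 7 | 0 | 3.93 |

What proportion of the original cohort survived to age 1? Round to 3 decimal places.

0.630

l_1 = n_1/n_0 = 504/800 = 0.63 → 0.630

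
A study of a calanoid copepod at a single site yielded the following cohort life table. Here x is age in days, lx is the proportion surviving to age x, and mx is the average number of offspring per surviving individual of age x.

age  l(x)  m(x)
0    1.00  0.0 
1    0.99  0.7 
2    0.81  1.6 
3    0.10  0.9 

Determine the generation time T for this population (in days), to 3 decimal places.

lx·mx: 0, 0.693, 1.296, 0.09 → R0 = 2.079
x·lx·mx: 0, 0.693, 2.592, 0.27 → Σ = 3.555
T = 3.555 / 2.079 = 1.709957… → 1.710

1.710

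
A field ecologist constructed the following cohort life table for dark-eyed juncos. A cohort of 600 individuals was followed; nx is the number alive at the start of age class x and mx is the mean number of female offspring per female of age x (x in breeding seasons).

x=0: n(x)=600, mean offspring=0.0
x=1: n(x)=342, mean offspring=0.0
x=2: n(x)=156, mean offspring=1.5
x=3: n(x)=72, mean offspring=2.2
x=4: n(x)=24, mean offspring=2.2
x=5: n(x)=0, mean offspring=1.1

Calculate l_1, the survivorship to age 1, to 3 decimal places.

l_1 = n_1/n_0 = 342/600 = 0.57 → 0.570

0.570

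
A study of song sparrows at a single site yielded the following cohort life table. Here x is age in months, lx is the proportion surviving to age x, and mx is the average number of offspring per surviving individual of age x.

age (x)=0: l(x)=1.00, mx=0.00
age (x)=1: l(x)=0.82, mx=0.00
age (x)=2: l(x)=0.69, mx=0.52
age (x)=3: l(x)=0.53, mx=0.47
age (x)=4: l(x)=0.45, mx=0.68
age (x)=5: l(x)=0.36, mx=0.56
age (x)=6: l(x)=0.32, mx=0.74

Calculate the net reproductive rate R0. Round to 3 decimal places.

lx·mx by age: 0, 0, 0.3588, 0.2491, 0.306, 0.2016, 0.2368
R0 = Σ lx·mx = 1.3523 → 1.352

1.352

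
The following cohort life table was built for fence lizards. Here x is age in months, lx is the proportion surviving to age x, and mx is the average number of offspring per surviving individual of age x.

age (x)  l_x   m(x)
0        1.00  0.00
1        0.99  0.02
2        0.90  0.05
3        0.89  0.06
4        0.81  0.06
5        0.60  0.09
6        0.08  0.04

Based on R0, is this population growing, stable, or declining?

R0 = Σ lx·mx = 0 + 0.0198 + 0.045 + 0.0534 + 0.0486 + 0.054 + 0.0032 = 0.224
R0 < 1, so the population is declining.

declining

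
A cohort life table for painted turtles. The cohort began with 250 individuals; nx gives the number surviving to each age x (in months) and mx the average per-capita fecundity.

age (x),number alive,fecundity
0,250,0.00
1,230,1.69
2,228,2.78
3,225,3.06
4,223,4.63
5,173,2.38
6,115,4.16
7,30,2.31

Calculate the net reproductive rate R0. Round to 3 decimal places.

14.812

lx = nx/n0 = nx/250: 1, 0.92, 0.912, 0.9, 0.892, 0.692, 0.46, 0.12
lx·mx by age: 0, 1.5548, 2.53536, 2.754, 4.12996, 1.64696, 1.9136, 0.2772
R0 = Σ lx·mx = 14.81188 → 14.812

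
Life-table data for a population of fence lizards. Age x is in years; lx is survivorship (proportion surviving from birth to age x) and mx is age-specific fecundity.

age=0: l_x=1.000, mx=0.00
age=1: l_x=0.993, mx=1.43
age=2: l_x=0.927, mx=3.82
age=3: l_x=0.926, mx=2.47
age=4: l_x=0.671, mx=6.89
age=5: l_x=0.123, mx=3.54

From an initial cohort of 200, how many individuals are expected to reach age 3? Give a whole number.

Expected survivors = N0 · l_3 = 200 × 0.926 = 185.2 → 185

185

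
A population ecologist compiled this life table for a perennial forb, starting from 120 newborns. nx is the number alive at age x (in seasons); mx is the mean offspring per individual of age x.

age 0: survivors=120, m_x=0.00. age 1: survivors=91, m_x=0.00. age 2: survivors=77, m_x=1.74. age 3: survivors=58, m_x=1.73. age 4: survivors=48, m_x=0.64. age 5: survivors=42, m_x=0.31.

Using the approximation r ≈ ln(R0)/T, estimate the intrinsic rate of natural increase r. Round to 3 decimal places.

lx = nx/n0 = nx/120: 1, 0.75833…, 0.64167…, 0.48333…, 0.4, 0.35
R0 = Σ lx·mx = 0 + 0 + 1.1165… + 0.83617… + 0.256 + 0.1085 = 2.317167…
Σ x·lx·mx = 6.308…; T = 6.308…/2.317167… = 2.72229…
r ≈ ln(R0)/T = ln(2.317167…)/2.72229… = 0.30869… → 0.309

0.309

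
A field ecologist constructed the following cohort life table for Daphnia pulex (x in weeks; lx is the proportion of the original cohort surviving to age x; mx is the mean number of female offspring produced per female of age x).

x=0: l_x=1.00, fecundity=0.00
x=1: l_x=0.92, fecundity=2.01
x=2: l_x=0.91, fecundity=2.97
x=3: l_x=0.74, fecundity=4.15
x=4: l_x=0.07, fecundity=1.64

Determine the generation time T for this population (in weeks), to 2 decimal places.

2.19

lx·mx: 0, 1.8492, 2.7027, 3.071, 0.1148 → R0 = 7.7377
x·lx·mx: 0, 1.8492, 5.4054, 9.213, 0.4592 → Σ = 16.9268
T = 16.9268 / 7.7377 = 2.187575… → 2.19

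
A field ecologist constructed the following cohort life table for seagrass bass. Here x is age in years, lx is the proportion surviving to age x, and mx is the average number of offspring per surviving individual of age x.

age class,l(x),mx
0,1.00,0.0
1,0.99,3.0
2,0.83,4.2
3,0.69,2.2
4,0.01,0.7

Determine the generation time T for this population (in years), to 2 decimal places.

lx·mx: 0, 2.97, 3.486, 1.518, 0.007 → R0 = 7.981
x·lx·mx: 0, 2.97, 6.972, 4.554, 0.028 → Σ = 14.524
T = 14.524 / 7.981 = 1.819822… → 1.82

1.82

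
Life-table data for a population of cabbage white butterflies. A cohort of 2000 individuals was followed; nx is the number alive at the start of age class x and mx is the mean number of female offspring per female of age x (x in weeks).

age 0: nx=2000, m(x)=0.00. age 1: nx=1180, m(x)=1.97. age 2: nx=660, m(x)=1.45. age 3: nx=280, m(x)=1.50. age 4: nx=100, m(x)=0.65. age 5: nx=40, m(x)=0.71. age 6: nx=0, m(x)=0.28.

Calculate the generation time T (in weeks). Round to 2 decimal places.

lx = nx/n0 = nx/2000: 1, 0.59, 0.33, 0.14, 0.05, 0.02, 0
lx·mx: 0, 1.1623, 0.4785, 0.21, 0.0325, 0.0142, 0 → R0 = 1.8975
x·lx·mx: 0, 1.1623, 0.957, 0.63, 0.13, 0.071, 0 → Σ = 2.9503
T = 2.9503 / 1.8975 = 1.554835… → 1.55

1.55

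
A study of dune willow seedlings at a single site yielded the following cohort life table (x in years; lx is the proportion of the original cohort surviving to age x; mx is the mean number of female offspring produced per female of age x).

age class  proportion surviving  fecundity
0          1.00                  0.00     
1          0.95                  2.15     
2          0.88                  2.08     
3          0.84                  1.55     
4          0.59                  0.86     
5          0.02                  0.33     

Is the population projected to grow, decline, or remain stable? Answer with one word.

growing

R0 = Σ lx·mx = 0 + 2.0425 + 1.8304 + 1.302 + 0.5074 + 0.0066 = 5.6889
R0 > 1, so the population is growing.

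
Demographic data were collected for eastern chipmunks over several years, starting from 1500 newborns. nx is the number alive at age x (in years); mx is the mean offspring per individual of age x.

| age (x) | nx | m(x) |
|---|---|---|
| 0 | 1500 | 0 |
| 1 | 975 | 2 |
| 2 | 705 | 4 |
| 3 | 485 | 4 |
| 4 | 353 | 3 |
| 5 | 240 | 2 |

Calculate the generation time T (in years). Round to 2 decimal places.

lx = nx/n0 = nx/1500: 1, 0.65, 0.47, 0.32333…, 0.23533…, 0.16
lx·mx: 0, 1.3, 1.88, 1.293333…, 0.706…, 0.32 → R0 = 5.499333…
x·lx·mx: 0, 1.3, 3.76, 3.88…, 2.824…, 1.6 → Σ = 13.364…
T = 13.364… / 5.499333… = 2.430113… → 2.43

2.43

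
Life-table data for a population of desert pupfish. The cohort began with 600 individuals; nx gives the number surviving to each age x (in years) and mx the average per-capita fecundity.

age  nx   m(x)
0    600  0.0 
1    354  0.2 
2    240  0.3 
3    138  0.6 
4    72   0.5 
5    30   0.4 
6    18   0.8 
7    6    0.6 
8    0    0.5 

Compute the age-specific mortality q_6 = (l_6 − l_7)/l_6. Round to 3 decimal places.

lx = nx/n0 = nx/600: 1, 0.59, 0.4, 0.23, 0.12, 0.05, 0.03, 0.01, 0
q_6 = (l_6 − l_7) / l_6 = (0.03 − 0.01) / 0.03
     = 0.02 / 0.03 = 0.666667… → 0.667

0.667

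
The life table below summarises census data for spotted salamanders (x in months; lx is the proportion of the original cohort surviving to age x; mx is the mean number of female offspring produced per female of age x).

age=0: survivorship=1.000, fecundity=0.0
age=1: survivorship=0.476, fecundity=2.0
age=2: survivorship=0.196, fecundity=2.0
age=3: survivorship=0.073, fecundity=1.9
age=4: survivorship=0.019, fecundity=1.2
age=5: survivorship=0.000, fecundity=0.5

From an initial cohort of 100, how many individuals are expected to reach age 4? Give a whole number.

Expected survivors = N0 · l_4 = 100 × 0.019 = 1.9 → 2

2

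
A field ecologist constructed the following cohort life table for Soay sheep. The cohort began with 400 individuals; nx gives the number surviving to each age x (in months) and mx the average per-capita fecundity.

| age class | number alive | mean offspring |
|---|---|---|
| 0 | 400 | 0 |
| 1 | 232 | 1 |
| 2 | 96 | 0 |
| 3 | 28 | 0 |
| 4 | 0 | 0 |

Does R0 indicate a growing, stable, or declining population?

declining

lx = nx/n0 = nx/400: 1, 0.58, 0.24, 0.07, 0
R0 = Σ lx·mx = 0 + 0.58 + 0 + 0 + 0 = 0.58
R0 < 1, so the population is declining.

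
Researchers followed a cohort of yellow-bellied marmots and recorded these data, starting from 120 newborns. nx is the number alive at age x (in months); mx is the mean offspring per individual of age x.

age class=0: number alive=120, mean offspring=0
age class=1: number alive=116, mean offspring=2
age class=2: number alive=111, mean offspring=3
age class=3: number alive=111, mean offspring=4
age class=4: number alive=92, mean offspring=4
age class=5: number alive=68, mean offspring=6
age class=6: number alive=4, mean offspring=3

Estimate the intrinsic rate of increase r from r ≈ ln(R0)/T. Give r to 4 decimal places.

lx = nx/n0 = nx/120: 1, 0.96667…, 0.925, 0.925, 0.76667…, 0.56667…, 0.03333…
R0 = Σ lx·mx = 0 + 1.93333… + 2.775 + 3.7 + 3.06667… + 3.4… + 0.1… = 14.975…
Σ x·lx·mx = 48.45…; T = 48.45…/14.975… = 3.23539…
r ≈ ln(R0)/T = ln(14.975…)/3.23539… = 0.836493… → 0.8365

0.8365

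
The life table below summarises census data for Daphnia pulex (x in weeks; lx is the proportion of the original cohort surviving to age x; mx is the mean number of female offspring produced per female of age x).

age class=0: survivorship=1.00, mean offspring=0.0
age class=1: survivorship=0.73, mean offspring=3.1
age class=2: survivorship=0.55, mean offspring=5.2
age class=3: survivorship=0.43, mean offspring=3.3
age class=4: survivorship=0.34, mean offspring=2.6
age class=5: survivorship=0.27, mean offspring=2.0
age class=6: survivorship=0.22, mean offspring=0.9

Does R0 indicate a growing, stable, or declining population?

growing

R0 = Σ lx·mx = 0 + 2.263 + 2.86 + 1.419 + 0.884 + 0.54 + 0.198 = 8.164
R0 > 1, so the population is growing.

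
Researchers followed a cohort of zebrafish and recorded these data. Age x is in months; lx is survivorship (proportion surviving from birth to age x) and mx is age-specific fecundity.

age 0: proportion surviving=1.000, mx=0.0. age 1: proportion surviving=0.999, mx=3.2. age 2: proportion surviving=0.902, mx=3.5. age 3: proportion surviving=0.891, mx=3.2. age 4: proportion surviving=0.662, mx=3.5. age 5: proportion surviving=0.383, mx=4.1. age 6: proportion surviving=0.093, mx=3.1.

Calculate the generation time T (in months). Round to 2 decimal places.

lx·mx: 0, 3.1968, 3.157, 2.8512, 2.317, 1.5703, 0.2883 → R0 = 13.3806
x·lx·mx: 0, 3.1968, 6.314, 8.5536, 9.268, 7.8515, 1.7298 → Σ = 36.9137
T = 36.9137 / 13.3806 = 2.758748… → 2.76

2.76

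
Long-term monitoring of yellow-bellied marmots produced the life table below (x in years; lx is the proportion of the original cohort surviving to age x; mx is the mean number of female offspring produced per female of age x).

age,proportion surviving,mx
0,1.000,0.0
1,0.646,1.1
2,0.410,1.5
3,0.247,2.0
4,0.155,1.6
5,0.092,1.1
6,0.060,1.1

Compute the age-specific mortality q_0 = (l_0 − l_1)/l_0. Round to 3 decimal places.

q_0 = (l_0 − l_1) / l_0 = (1 − 0.646) / 1
     = 0.354 / 1 = 0.354 → 0.354

0.354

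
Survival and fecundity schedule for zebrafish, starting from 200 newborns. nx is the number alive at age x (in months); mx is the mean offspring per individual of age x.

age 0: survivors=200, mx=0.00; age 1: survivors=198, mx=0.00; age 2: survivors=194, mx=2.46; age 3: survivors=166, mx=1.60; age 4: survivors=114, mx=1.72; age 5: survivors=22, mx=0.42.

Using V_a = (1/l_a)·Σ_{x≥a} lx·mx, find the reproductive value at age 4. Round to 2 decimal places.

1.80

lx = nx/n0 = nx/200: 1, 0.99, 0.97, 0.83, 0.57, 0.11
lx·mx for x ≥ 4: 0.9804, 0.0462 → sum = 1.0266
V_4 = 1.0266 / l_4 = 1.0266 / 0.57 = 1.801053… → 1.80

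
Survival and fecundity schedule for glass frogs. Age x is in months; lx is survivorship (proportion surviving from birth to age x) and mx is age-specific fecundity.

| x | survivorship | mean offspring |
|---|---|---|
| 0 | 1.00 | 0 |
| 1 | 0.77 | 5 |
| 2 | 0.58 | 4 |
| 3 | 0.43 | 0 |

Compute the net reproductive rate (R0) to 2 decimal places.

6.17

lx·mx by age: 0, 3.85, 2.32, 0
R0 = Σ lx·mx = 6.17 → 6.17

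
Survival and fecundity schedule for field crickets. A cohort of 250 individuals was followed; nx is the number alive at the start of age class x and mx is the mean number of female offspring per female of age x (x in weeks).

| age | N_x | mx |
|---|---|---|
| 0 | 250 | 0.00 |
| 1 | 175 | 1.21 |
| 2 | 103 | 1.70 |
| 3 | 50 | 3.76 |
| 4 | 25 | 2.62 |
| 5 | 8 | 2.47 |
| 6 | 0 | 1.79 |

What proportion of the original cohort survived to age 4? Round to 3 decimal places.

l_4 = n_4/n_0 = 25/250 = 0.1 → 0.100

0.100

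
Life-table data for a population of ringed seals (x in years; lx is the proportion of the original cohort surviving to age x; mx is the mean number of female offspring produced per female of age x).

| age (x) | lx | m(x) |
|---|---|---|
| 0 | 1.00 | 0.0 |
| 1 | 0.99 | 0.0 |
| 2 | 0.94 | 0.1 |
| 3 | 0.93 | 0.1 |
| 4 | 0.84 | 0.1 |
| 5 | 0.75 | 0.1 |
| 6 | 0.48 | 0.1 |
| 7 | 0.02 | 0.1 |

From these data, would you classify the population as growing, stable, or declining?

declining

R0 = Σ lx·mx = 0 + 0 + 0.094 + 0.093 + 0.084 + 0.075 + 0.048 + 0.002 = 0.396
R0 < 1, so the population is declining.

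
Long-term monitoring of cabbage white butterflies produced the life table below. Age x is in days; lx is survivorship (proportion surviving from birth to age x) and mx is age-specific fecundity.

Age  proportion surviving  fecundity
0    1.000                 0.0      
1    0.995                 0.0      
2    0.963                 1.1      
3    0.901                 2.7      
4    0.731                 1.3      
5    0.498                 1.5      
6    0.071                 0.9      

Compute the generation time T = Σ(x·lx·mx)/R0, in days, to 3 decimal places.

lx·mx: 0, 0, 1.0593, 2.4327, 0.9503, 0.747, 0.0639 → R0 = 5.2532
x·lx·mx: 0, 0, 2.1186, 7.2981, 3.8012, 3.735, 0.3834 → Σ = 17.3363
T = 17.3363 / 5.2532 = 3.300141… → 3.300

3.300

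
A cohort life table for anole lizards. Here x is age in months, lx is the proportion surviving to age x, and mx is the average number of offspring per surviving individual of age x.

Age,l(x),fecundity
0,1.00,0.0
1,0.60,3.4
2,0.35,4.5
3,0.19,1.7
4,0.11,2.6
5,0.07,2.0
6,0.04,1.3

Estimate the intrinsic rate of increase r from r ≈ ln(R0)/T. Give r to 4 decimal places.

0.7888

R0 = Σ lx·mx = 0 + 2.04 + 1.575 + 0.323 + 0.286 + 0.14 + 0.052 = 4.416
Σ x·lx·mx = 8.315; T = 8.315/4.416 = 1.88293…
r ≈ ln(R0)/T = ln(4.416)/1.88293… = 0.788791… → 0.7888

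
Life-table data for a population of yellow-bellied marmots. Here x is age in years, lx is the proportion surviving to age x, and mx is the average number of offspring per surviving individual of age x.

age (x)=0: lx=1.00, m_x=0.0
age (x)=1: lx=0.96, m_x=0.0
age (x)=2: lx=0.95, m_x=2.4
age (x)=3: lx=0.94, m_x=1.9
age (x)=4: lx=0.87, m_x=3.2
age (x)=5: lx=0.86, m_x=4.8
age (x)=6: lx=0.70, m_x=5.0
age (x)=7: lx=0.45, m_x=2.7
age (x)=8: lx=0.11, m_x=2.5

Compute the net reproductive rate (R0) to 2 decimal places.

lx·mx by age: 0, 0, 2.28, 1.786, 2.784, 4.128, 3.5, 1.215, 0.275
R0 = Σ lx·mx = 15.968 → 15.97

15.97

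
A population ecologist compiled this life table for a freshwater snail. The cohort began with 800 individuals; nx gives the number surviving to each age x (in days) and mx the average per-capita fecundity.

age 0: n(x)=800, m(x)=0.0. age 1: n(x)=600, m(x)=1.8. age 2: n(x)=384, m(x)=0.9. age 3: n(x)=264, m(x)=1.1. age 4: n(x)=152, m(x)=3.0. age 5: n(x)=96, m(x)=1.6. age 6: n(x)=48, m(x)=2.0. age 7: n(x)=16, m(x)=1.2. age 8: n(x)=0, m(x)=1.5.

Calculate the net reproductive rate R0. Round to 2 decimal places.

lx = nx/n0 = nx/800: 1, 0.75, 0.48, 0.33, 0.19, 0.12, 0.06, 0.02, 0
lx·mx by age: 0, 1.35, 0.432, 0.363, 0.57, 0.192, 0.12, 0.024, 0
R0 = Σ lx·mx = 3.051 → 3.05

3.05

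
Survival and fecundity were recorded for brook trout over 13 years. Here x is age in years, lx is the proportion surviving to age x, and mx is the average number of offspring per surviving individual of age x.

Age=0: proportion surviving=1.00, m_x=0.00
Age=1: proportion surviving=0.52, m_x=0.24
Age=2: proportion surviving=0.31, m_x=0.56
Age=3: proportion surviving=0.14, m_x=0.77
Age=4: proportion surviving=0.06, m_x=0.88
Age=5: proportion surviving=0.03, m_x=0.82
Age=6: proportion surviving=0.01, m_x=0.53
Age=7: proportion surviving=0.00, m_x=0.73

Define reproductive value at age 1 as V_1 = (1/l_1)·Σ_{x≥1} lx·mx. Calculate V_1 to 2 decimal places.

0.94

lx·mx for x ≥ 1: 0.1248, 0.1736, 0.1078, 0.0528, 0.0246, 0.0053, 0 → sum = 0.4889
V_1 = 0.4889 / l_1 = 0.4889 / 0.52 = 0.940192… → 0.94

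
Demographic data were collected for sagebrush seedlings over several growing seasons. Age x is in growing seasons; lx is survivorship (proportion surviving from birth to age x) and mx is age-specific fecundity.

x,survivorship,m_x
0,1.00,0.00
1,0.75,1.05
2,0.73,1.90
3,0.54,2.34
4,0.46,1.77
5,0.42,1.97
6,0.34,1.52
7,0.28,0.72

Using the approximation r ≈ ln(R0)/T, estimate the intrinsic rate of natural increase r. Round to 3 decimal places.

R0 = Σ lx·mx = 0 + 0.7875 + 1.387 + 1.2636 + 0.8142 + 0.8274 + 0.5168 + 0.2016 = 5.7981
Σ x·lx·mx = 19.2581; T = 19.2581/5.7981 = 3.32145…
r ≈ ln(R0)/T = ln(5.7981)/3.32145… = 0.52915… → 0.529

0.529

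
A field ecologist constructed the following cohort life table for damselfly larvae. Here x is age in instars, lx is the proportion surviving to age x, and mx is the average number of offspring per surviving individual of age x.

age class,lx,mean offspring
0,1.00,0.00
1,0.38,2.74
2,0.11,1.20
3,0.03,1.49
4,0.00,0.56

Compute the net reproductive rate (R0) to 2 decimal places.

1.22

lx·mx by age: 0, 1.0412, 0.132, 0.0447, 0
R0 = Σ lx·mx = 1.2179 → 1.22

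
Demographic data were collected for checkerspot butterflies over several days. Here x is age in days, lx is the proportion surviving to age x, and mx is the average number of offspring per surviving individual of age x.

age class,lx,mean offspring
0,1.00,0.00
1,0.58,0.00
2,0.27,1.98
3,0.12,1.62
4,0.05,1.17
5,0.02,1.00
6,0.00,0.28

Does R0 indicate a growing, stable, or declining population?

R0 = Σ lx·mx = 0 + 0 + 0.5346 + 0.1944 + 0.0585 + 0.02 + 0 = 0.8075
R0 < 1, so the population is declining.

declining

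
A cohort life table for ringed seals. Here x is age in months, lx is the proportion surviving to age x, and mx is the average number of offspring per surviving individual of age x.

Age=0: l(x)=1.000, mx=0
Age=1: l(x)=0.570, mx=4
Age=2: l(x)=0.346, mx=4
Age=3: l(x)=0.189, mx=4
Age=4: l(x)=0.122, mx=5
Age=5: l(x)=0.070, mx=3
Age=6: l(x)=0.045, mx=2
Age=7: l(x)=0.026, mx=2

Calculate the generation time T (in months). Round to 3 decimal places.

lx·mx: 0, 2.28, 1.384, 0.756, 0.61, 0.21, 0.09, 0.052 → R0 = 5.382
x·lx·mx: 0, 2.28, 2.768, 2.268, 2.44, 1.05, 0.54, 0.364 → Σ = 11.71
T = 11.71 / 5.382 = 2.175771… → 2.176

2.176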